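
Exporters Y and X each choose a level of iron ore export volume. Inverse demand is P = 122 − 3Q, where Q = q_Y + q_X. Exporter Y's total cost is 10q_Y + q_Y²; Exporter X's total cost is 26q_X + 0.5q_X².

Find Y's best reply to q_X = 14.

Exporter Y's profit: π = q_Y(122 − 3(q_Y + q_X)) − 10q_Y − q_Y².
∂π/∂q_Y = 112 − 8q_Y − 3q_X = 0, so q_Y = 14 − 0.375q_X.
At q_X = 14: q_Y = 14 − 0.375·14 = 8.75.

8.75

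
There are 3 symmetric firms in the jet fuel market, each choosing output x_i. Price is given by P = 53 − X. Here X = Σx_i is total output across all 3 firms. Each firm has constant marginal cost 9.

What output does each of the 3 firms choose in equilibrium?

11

A representative firm's profit is π_i = x_i(53 − X) − 9x_i, with X = x_i + Σ_{j≠i} x_j.
First-order condition: 44 − 2x_i − Σ_{j≠i} x_j = 0.
In a symmetric equilibrium every firm chooses the same x, so Σ_{j≠i} x_j = 2x. The condition becomes 44 − 4x = 0, giving x = 44/4 = 11.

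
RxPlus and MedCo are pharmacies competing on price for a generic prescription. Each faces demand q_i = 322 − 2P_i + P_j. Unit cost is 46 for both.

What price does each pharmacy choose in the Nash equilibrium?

RxPlus's profit: π = (P_{RxPlus} − 46)(322 − 2P_{RxPlus} + P_{MedCo}).
∂π/∂P_{RxPlus} = 414 − 4P_{RxPlus} + P_{MedCo} = 0 ⇒ P_{RxPlus} = 103.5 + 0.25P_{MedCo}.
By symmetry P_{MedCo} = P_{RxPlus}; substituting into the reaction function, 0.75P_{RxPlus} = 103.5 and P_{RxPlus} = 138.

138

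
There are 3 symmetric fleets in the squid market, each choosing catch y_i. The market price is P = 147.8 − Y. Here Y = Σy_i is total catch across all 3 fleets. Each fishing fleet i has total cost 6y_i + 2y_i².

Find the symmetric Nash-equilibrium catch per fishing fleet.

A representative fishing fleet's profit is π_i = y_i(147.8 − Y) − 6y_i − 2y_i², with Y = y_i + Σ_{j≠i} y_j.
First-order condition: 141.8 − 6y_i − Σ_{j≠i} y_j = 0.
With identical fishing fleets, set every y_j = y: then 141.8 − 6y − 2y = 0, i.e. y = 141.8/8 = 17.725.

17.725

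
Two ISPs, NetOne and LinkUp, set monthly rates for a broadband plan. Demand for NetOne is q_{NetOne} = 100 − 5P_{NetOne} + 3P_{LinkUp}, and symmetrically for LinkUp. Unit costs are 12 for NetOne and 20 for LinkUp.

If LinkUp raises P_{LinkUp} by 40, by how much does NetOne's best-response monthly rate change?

12

NetOne's profit: π = (P_{NetOne} − 12)(100 − 5P_{NetOne} + 3P_{LinkUp}).
∂π/∂P_{NetOne} = 160 − 10P_{NetOne} + 3P_{LinkUp} = 0 ⇒ P_{NetOne} = 16 + 0.3P_{LinkUp}.
The reaction-function slope is 0.3, so a 40-unit rise in P_{LinkUp} moves P_{NetOne} by 0.3 × 40 = 12. NetOne's best response rises — the actions are strategic complements.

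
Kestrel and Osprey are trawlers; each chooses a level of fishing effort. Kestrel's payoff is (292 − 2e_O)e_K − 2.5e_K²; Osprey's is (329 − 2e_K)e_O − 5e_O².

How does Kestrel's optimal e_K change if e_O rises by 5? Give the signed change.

-2

Expanding Kestrel's payoff: 292e_K − 2e_Oe_K − 2.5e_K².
∂π/∂e_K = 292 − 2e_O − 5e_K = 0, so e_K = 58.4 − 0.4e_O.
The reaction-function slope is −0.4, so a 5-unit rise in e_O moves e_K by −0.4 × 5 = −2. Kestrel's best response falls — the actions are strategic substitutes.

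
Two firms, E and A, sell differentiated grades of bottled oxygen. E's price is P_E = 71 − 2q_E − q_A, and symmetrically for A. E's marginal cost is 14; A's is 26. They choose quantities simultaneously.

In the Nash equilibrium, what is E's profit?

297.68

Firm E's profit: π = q_E(71 − 2q_E − q_A) − 14q_E.
∂π/∂q_E = 57 − 4q_E − q_A = 0 ⇒ q_E = 14.25 − 0.25q_A.
Similarly q_A = 11.25 − 0.25q_E.
Substituting the second reaction function into the first: q_E = 14.25 − 0.25(11.25 − 0.25q_E), which gives 0.9375q_E = 11.4375 ⇒ q_E = 12.2.
Then q_A = 11.25 − 0.25·12.2 = 8.2.
P_E = 71 − 2·12.2 − 8.2 = 38.4.
Profit = (38.4 − 14)·12.2 = 297.68.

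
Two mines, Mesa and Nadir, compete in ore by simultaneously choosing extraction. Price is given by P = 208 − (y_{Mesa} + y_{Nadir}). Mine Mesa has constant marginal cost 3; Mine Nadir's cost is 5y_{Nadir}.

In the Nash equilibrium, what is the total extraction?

Mine Mesa's profit: π = y_{Mesa}(208 − (y_{Mesa} + y_{Nadir})) − 3y_{Mesa}.
∂π/∂y_{Mesa} = 205 − 2y_{Mesa} − y_{Nadir} = 0, so y_{Mesa} = 102.5 − 0.5y_{Nadir}.
By the same steps for Nadir: y_{Nadir} = 101.5 − 0.5y_{Mesa}.
Substituting the second reaction function into the first: y_{Mesa} = 102.5 − 0.5(101.5 − 0.5y_{Mesa}), which gives 0.75y_{Mesa} = 51.75 ⇒ y_{Mesa} = 69.
Then y_{Nadir} = 101.5 − 0.5·69 = 67.
Total extraction: 69 + 67 = 136.

136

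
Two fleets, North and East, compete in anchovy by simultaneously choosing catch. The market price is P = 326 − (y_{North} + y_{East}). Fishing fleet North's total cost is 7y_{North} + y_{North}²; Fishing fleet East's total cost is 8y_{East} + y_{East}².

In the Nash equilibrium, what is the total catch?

127.4

Fishing fleet North's profit: π = y_{North}(326 − (y_{North} + y_{East})) − 7y_{North} − y_{North}².
∂π/∂y_{North} = 319 − 4y_{North} − y_{East} = 0, so y_{North} = 79.75 − 0.25y_{East}.
By the same steps for East: y_{East} = 79.5 − 0.25y_{North}.
Substituting the second reaction function into the first: y_{North} = 79.75 − 0.25(79.5 − 0.25y_{North}), which gives 0.9375y_{North} = 59.875 ⇒ y_{North} = 958/15.
Then y_{East} = 79.5 − 0.25·(958/15) = 953/15.
Total catch: 958/15 + 953/15 = 127.4.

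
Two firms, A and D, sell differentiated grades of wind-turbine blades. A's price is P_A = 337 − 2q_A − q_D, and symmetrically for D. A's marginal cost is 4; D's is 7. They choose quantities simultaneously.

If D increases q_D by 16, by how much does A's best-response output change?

Firm A's profit: π = q_A(337 − 2q_A − q_D) − 4q_A.
∂π/∂q_A = 333 − 4q_A − q_D = 0 ⇒ q_A = 83.25 − 0.25q_D.
The reaction-function slope is −0.25, so a 16-unit rise in q_D moves q_A by −0.25 × 16 = −4. A's best response falls — the actions are strategic substitutes.

-4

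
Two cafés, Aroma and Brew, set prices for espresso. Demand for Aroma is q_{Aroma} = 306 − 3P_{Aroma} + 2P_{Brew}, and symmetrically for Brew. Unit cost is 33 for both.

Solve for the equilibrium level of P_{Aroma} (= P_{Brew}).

101.25

Aroma's profit: π = (P_{Aroma} − 33)(306 − 3P_{Aroma} + 2P_{Brew}).
∂π/∂P_{Aroma} = 405 − 6P_{Aroma} + 2P_{Brew} = 0 ⇒ P_{Aroma} = 67.5 + (1/3)P_{Brew}.
The game is symmetric, so in equilibrium P_{Brew} = P_{Aroma}: the reaction function gives (2/3)P_{Aroma} = 67.5, hence P_{Aroma} = 101.25.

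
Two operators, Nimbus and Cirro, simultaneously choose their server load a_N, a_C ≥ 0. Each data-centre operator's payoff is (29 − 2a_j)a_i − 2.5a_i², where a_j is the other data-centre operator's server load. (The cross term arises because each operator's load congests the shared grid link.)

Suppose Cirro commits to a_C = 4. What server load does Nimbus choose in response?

Nimbus's payoff is (29 − 2a_C)a_N − 2.5a_N².
∂π/∂a_N = 29 − 2a_C − 5a_N = 0, so a_N = 5.8 − 0.4a_C.
At a_C = 4: a_N = 5.8 − 0.4·4 = 4.2.

4.2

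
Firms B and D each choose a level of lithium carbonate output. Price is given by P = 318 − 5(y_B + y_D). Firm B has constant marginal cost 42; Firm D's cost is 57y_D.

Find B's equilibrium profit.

Firm B's profit: π = y_B(318 − 5(y_B + y_D)) − 42y_B.
∂π/∂y_B = 276 − 10y_B − 5y_D = 0, so y_B = 27.6 − 0.5y_D.
By the same steps for D: y_D = 26.1 − 0.5y_B.
Substituting the second reaction function into the first: y_B = 27.6 − 0.5(26.1 − 0.5y_B), which gives 0.75y_B = 14.55 ⇒ y_B = 19.4.
Then y_D = 26.1 − 0.5·19.4 = 16.4.
Price P = 318 − 5·35.8 = 139.
B's profit: (139 − 42)·19.4 = 1881.8.

1881.8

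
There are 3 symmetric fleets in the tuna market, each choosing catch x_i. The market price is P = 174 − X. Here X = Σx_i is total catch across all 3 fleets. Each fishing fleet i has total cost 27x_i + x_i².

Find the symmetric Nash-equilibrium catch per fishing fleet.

24.5

A representative fishing fleet's profit is π_i = x_i(174 − X) − 27x_i − x_i², with X = x_i + Σ_{j≠i} x_j.
First-order condition: 147 − 4x_i − Σ_{j≠i} x_j = 0.
With identical fishing fleets, set every x_j = x: then 147 − 4x − 2x = 0, i.e. x = 147/6 = 24.5.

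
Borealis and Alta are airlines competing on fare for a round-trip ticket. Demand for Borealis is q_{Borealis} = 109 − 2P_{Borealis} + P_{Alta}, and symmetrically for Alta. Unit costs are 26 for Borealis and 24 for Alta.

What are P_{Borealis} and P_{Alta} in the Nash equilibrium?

Borealis's profit: π = (P_{Borealis} − 26)(109 − 2P_{Borealis} + P_{Alta}).
∂π/∂P_{Borealis} = 161 − 4P_{Borealis} + P_{Alta} = 0 ⇒ P_{Borealis} = 40.25 + 0.25P_{Alta}.
Similarly P_{Alta} = 39.25 + 0.25P_{Borealis}.
Substituting the second reaction function into the first: P_{Borealis} = 40.25 + 0.25(39.25 + 0.25P_{Borealis}), which gives 0.9375P_{Borealis} = 50.0625 ⇒ P_{Borealis} = 53.4.
Then P_{Alta} = 39.25 + 0.25·53.4 = 52.6.

53.4, 52.6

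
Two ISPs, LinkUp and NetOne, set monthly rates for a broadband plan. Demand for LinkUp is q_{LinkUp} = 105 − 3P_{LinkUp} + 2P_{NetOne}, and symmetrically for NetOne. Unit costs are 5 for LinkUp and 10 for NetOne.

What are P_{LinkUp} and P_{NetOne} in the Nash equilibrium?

LinkUp's profit: π = (P_{LinkUp} − 5)(105 − 3P_{LinkUp} + 2P_{NetOne}).
∂π/∂P_{LinkUp} = 120 − 6P_{LinkUp} + 2P_{NetOne} = 0 ⇒ P_{LinkUp} = 20 + (1/3)P_{NetOne}.
Similarly P_{NetOne} = 22.5 + (1/3)P_{LinkUp}.
Plugging P_{NetOne} into LinkUp's best response: P_{LinkUp} = 20 + (1/3)(22.5 + (1/3)P_{LinkUp}) ⇒ (8/9)P_{LinkUp} = 27.5, so P_{LinkUp} = 30.9375.
Then P_{NetOne} = 22.5 + (1/3)·30.9375 = 32.8125.

30.9375, 32.8125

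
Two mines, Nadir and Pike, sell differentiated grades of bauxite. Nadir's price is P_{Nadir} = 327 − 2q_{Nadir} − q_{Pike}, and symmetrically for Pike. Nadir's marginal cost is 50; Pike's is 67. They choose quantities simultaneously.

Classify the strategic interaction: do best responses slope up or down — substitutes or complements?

strategic substitutes

Mine Nadir's profit: π = q_{Nadir}(327 − 2q_{Nadir} − q_{Pike}) − 50q_{Nadir}.
∂π/∂q_{Nadir} = 277 − 4q_{Nadir} − q_{Pike} = 0 ⇒ q_{Nadir} = 69.25 − 0.25q_{Pike}.
The best-response slope dq_{Nadir}/dq_{Pike} = −0.25 < 0: the reaction function is downward-sloping, so the choices are strategic substitutes.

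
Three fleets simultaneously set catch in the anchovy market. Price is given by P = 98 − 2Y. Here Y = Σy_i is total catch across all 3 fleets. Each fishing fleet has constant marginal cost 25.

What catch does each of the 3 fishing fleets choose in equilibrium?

9.125

A representative fishing fleet's profit is π_i = y_i(98 − 2Y) − 25y_i, with Y = y_i + Σ_{j≠i} y_j.
First-order condition: 73 − 4y_i − 2Σ_{j≠i} y_j = 0.
In a symmetric equilibrium every fishing fleet chooses the same y, so Σ_{j≠i} y_j = 2y. The condition becomes 73 − 8y = 0, giving y = 73/8 = 9.125.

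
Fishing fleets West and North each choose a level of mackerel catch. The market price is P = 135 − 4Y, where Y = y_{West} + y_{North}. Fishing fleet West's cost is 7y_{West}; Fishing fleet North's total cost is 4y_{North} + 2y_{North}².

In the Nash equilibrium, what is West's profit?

640.09

Fishing fleet West's profit: π = y_{West}(135 − 4(y_{West} + y_{North})) − 7y_{West}.
∂π/∂y_{West} = 128 − 8y_{West} − 4y_{North} = 0, so y_{West} = 16 − 0.5y_{North}.
For North: ∂π/∂y_{North} = 131 − 12y_{North} − 4y_{West} = 0 ⇒ y_{North} = 131/12 − (1/3)y_{West}.
Substituting the second reaction function into the first: y_{West} = 16 − 0.5(131/12 − (1/3)y_{West}), which gives (5/6)y_{West} = 253/24 ⇒ y_{West} = 12.65.
Then y_{North} = 131/12 − (1/3)·12.65 = 6.7.
Price P = 135 − 4·19.35 = 57.6.
West's profit: (57.6 − 7)·12.65 = 640.09.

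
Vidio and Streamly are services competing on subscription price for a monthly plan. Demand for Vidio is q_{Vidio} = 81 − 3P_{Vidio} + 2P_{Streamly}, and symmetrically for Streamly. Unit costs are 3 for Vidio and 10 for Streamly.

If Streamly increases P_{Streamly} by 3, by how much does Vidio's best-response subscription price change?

Vidio's profit: π = (P_{Vidio} − 3)(81 − 3P_{Vidio} + 2P_{Streamly}).
∂π/∂P_{Vidio} = 90 − 6P_{Vidio} + 2P_{Streamly} = 0 ⇒ P_{Vidio} = 15 + (1/3)P_{Streamly}.
The reaction-function slope is 1/3, so a 3-unit rise in P_{Streamly} moves P_{Vidio} by 1/3 × 3 = 1. Vidio's best response rises — the actions are strategic complements.

1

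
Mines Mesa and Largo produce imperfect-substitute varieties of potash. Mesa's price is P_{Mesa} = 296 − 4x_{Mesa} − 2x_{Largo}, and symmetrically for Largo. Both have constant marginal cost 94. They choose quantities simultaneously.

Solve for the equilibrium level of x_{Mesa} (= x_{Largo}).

Mine Mesa's profit: π = x_{Mesa}(296 − 4x_{Mesa} − 2x_{Largo}) − 94x_{Mesa}.
∂π/∂x_{Mesa} = 202 − 8x_{Mesa} − 2x_{Largo} = 0 ⇒ x_{Mesa} = 25.25 − 0.25x_{Largo}.
By symmetry x_{Largo} = x_{Mesa}; substituting into the reaction function, 1.25x_{Mesa} = 25.25 and x_{Mesa} = 20.2.

20.2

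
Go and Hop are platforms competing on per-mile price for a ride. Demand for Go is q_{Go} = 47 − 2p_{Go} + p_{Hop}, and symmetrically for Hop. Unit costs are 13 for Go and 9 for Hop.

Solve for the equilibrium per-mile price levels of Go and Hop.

23.8, 22.2

Go's profit: π = (p_{Go} − 13)(47 − 2p_{Go} + p_{Hop}).
∂π/∂p_{Go} = 73 − 4p_{Go} + p_{Hop} = 0 ⇒ p_{Go} = 18.25 + 0.25p_{Hop}.
Similarly p_{Hop} = 16.25 + 0.25p_{Go}.
Plugging p_{Hop} into Go's best response: p_{Go} = 18.25 + 0.25(16.25 + 0.25p_{Go}) ⇒ 0.9375p_{Go} = 22.3125, so p_{Go} = 23.8.
Then p_{Hop} = 16.25 + 0.25·23.8 = 22.2.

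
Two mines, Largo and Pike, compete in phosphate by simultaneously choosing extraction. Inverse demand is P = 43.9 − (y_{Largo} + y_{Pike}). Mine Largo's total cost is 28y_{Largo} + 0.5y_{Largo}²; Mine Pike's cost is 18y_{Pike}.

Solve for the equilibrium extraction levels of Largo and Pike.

1.18, 12.36

Mine Largo's profit: π = y_{Largo}(43.9 − (y_{Largo} + y_{Pike})) − 28y_{Largo} − 0.5y_{Largo}².
∂π/∂y_{Largo} = 15.9 − 3y_{Largo} − y_{Pike} = 0, so y_{Largo} = 5.3 − (1/3)y_{Pike}.
For Pike: ∂π/∂y_{Pike} = 25.9 − 2y_{Pike} − y_{Largo} = 0 ⇒ y_{Pike} = 12.95 − 0.5y_{Largo}.
Solving the two reaction functions simultaneously: (1 − (−1/3)(−0.5))y_{Largo} = 5.3 − (1/3)·12.95, so (5/6)y_{Largo} = 59/60 and y_{Largo} = 1.18.
Then y_{Pike} = 12.95 − 0.5·1.18 = 12.36.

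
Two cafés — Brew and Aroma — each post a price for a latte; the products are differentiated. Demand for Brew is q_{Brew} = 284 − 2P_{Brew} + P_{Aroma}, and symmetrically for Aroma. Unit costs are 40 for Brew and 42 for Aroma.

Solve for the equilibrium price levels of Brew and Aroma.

121.6, 122.4

Brew's profit: π = (P_{Brew} − 40)(284 − 2P_{Brew} + P_{Aroma}).
∂π/∂P_{Brew} = 364 − 4P_{Brew} + P_{Aroma} = 0 ⇒ P_{Brew} = 91 + 0.25P_{Aroma}.
Similarly P_{Aroma} = 92 + 0.25P_{Brew}.
Substituting the second reaction function into the first: P_{Brew} = 91 + 0.25(92 + 0.25P_{Brew}), which gives 0.9375P_{Brew} = 114 ⇒ P_{Brew} = 121.6.
Then P_{Aroma} = 92 + 0.25·121.6 = 122.4.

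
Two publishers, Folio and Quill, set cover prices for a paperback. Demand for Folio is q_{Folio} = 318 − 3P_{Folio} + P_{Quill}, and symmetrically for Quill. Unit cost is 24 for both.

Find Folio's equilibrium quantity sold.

Folio's profit: π = (P_{Folio} − 24)(318 − 3P_{Folio} + P_{Quill}).
∂π/∂P_{Folio} = 390 − 6P_{Folio} + P_{Quill} = 0 ⇒ P_{Folio} = 65 + (1/6)P_{Quill}.
By symmetry P_{Quill} = P_{Folio}; substituting into the reaction function, (5/6)P_{Folio} = 65 and P_{Folio} = 78.
q_{Folio} = 318 − 3·78 + 78 = 162.

162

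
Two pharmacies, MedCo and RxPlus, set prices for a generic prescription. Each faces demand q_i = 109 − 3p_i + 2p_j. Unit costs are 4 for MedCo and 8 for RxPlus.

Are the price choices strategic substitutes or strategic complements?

MedCo's profit: π = (p_{MedCo} − 4)(109 − 3p_{MedCo} + 2p_{RxPlus}).
∂π/∂p_{MedCo} = 121 − 6p_{MedCo} + 2p_{RxPlus} = 0 ⇒ p_{MedCo} = 121/6 + (1/3)p_{RxPlus}.
The best-response slope dp_{MedCo}/dp_{RxPlus} = 1/3 > 0: the reaction function is upward-sloping, so the choices are strategic complements.

strategic complements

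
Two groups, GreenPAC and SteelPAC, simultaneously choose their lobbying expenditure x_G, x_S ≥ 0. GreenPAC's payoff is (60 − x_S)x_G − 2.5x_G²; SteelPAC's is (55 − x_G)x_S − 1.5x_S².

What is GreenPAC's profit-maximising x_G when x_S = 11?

9.8

Expanding GreenPAC's payoff: 60x_G − x_Sx_G − 2.5x_G².
∂π/∂x_G = 60 − x_S − 5x_G = 0, so x_G = 12 − 0.2x_S.
At x_S = 11: x_G = 12 − 0.2·11 = 9.8.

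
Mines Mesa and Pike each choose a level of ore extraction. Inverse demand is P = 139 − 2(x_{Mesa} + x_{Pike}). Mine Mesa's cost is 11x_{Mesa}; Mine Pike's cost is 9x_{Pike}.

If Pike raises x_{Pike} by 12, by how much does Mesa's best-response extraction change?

Mine Mesa's profit: π = x_{Mesa}(139 − 2(x_{Mesa} + x_{Pike})) − 11x_{Mesa}.
∂π/∂x_{Mesa} = 128 − 4x_{Mesa} − 2x_{Pike} = 0, so x_{Mesa} = 32 − 0.5x_{Pike}.
The reaction-function slope is −0.5, so a 12-unit rise in x_{Pike} moves x_{Mesa} by −0.5 × 12 = −6. Mesa's best response falls — the actions are strategic substitutes.

-6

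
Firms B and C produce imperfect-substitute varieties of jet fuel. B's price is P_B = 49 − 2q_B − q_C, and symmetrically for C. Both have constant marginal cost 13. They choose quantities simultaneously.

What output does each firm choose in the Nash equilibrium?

7.2

Firm B's profit: π = q_B(49 − 2q_B − q_C) − 13q_B.
∂π/∂q_B = 36 − 4q_B − q_C = 0 ⇒ q_B = 9 − 0.25q_C.
The game is symmetric, so in equilibrium q_C = q_B: the reaction function gives 1.25q_B = 9, hence q_B = 7.2.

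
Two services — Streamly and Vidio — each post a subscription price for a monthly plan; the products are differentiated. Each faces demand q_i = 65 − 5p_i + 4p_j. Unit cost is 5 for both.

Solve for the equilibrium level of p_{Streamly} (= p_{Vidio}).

15

Streamly's profit: π = (p_{Streamly} − 5)(65 − 5p_{Streamly} + 4p_{Vidio}).
∂π/∂p_{Streamly} = 90 − 10p_{Streamly} + 4p_{Vidio} = 0 ⇒ p_{Streamly} = 9 + 0.4p_{Vidio}.
The game is symmetric, so in equilibrium p_{Vidio} = p_{Streamly}: the reaction function gives 0.6p_{Streamly} = 9, hence p_{Streamly} = 15.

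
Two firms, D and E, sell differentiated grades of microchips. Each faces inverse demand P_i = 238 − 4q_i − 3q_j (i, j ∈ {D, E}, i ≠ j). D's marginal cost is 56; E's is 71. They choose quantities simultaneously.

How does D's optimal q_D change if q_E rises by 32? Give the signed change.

Firm D's profit: π = q_D(238 − 4q_D − 3q_E) − 56q_D.
∂π/∂q_D = 182 − 8q_D − 3q_E = 0 ⇒ q_D = 22.75 − 0.375q_E.
The reaction-function slope is −0.375, so a 32-unit rise in q_E moves q_D by −0.375 × 32 = −12. D's best response falls — the actions are strategic substitutes.

-12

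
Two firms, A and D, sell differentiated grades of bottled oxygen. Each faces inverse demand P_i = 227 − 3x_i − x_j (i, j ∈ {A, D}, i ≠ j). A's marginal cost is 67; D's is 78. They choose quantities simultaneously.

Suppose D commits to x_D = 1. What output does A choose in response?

26.5

Firm A's profit: π = x_A(227 − 3x_A − x_D) − 67x_A.
∂π/∂x_A = 160 − 6x_A − x_D = 0 ⇒ x_A = 80/3 − (1/6)x_D.
At x_D = 1: x_A = 80/3 − (1/6)·1 = 26.5.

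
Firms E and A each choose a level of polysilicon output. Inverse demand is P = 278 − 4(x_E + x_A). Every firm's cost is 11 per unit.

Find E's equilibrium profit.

Firm E's profit: π = x_E(278 − 4(x_E + x_A)) − 11x_E.
∂π/∂x_E = 267 − 8x_E − 4x_A = 0, so x_E = 33.375 − 0.5x_A.
By symmetry x_A = x_E; substituting into the reaction function, 1.5x_E = 33.375 and x_E = 22.25.
Price P = 278 − 4·44.5 = 100.
E's profit: (100 − 11)·22.25 = 1980.25.

1980.25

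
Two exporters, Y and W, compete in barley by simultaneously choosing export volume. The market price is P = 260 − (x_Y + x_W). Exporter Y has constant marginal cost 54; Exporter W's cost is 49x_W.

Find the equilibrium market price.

Exporter Y's profit: π = x_Y(260 − (x_Y + x_W)) − 54x_Y.
∂π/∂x_Y = 206 − 2x_Y − x_W = 0, so x_Y = 103 − 0.5x_W.
By the same steps for W: x_W = 105.5 − 0.5x_Y.
Substituting the second reaction function into the first: x_Y = 103 − 0.5(105.5 − 0.5x_Y), which gives 0.75x_Y = 50.25 ⇒ x_Y = 67.
Then x_W = 105.5 − 0.5·67 = 72.
Equilibrium price: P = 260 − 139 = 121.

121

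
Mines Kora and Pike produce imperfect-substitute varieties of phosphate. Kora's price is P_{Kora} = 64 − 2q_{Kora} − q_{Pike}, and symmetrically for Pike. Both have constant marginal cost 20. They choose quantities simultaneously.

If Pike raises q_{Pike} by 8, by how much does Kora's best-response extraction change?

Mine Kora's profit: π = q_{Kora}(64 − 2q_{Kora} − q_{Pike}) − 20q_{Kora}.
∂π/∂q_{Kora} = 44 − 4q_{Kora} − q_{Pike} = 0 ⇒ q_{Kora} = 11 − 0.25q_{Pike}.
The reaction-function slope is −0.25, so an 8-unit rise in q_{Pike} moves q_{Kora} by −0.25 × 8 = −2. Kora's best response falls — the actions are strategic substitutes.

-2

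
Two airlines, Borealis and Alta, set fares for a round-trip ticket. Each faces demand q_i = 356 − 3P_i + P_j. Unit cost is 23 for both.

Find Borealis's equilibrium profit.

11532

Borealis's profit: π = (P_{Borealis} − 23)(356 − 3P_{Borealis} + P_{Alta}).
∂π/∂P_{Borealis} = 425 − 6P_{Borealis} + P_{Alta} = 0 ⇒ P_{Borealis} = 425/6 + (1/6)P_{Alta}.
The game is symmetric, so in equilibrium P_{Alta} = P_{Borealis}: the reaction function gives (5/6)P_{Borealis} = 425/6, hence P_{Borealis} = 85.
q_{Borealis} = 356 − 3·85 + 85 = 186.
Profit = (85 − 23)·186 = 11532.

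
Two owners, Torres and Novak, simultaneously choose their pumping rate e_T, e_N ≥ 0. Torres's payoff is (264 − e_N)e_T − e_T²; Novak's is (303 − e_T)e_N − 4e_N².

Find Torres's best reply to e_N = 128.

68

Expanding Torres's payoff: 264e_T − e_Ne_T − e_T².
∂π/∂e_T = 264 − e_N − 2e_T = 0, so e_T = 132 − 0.5e_N.
At e_N = 128: e_T = 132 − 0.5·128 = 68.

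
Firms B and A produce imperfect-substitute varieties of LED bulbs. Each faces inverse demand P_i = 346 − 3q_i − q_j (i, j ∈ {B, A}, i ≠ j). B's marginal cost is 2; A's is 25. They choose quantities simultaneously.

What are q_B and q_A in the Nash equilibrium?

Firm B's profit: π = q_B(346 − 3q_B − q_A) − 2q_B.
∂π/∂q_B = 344 − 6q_B − q_A = 0 ⇒ q_B = 172/3 − (1/6)q_A.
Similarly q_A = 53.5 − (1/6)q_B.
Plugging q_A into B's best response: q_B = 172/3 − (1/6)(53.5 − (1/6)q_B) ⇒ (35/36)q_B = 581/12, so q_B = 49.8.
Then q_A = 53.5 − (1/6)·49.8 = 45.2.

49.8, 45.2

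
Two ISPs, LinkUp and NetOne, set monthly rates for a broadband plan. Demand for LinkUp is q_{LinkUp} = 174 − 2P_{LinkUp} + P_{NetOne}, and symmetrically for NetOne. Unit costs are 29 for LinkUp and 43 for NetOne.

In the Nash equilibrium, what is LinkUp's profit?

LinkUp's profit: π = (P_{LinkUp} − 29)(174 − 2P_{LinkUp} + P_{NetOne}).
∂π/∂P_{LinkUp} = 232 − 4P_{LinkUp} + P_{NetOne} = 0 ⇒ P_{LinkUp} = 58 + 0.25P_{NetOne}.
Similarly P_{NetOne} = 65 + 0.25P_{LinkUp}.
Solving the two reaction functions simultaneously: (1 − (0.25)(0.25))P_{LinkUp} = 58 + 0.25·65, so 0.9375P_{LinkUp} = 74.25 and P_{LinkUp} = 79.2.
Then P_{NetOne} = 65 + 0.25·79.2 = 84.8.
q_{LinkUp} = 174 − 2·79.2 + 84.8 = 100.4.
Profit = (79.2 − 29)·100.4 = 5040.08.

5040.08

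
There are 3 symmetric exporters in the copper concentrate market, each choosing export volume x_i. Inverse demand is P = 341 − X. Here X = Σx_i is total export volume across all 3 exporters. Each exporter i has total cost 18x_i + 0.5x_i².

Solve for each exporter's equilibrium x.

A representative exporter's profit is π_i = x_i(341 − X) − 18x_i − 0.5x_i², with X = x_i + Σ_{j≠i} x_j.
First-order condition: 323 − 3x_i − Σ_{j≠i} x_j = 0.
In a symmetric equilibrium every exporter chooses the same x, so Σ_{j≠i} x_j = 2x. The condition becomes 323 − 5x = 0, giving x = 323/5 = 64.6.

64.6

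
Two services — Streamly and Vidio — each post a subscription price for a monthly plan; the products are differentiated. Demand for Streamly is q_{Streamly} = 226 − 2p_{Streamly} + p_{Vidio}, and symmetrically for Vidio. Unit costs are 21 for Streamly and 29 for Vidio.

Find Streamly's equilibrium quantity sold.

138.8

Streamly's profit: π = (p_{Streamly} − 21)(226 − 2p_{Streamly} + p_{Vidio}).
∂π/∂p_{Streamly} = 268 − 4p_{Streamly} + p_{Vidio} = 0 ⇒ p_{Streamly} = 67 + 0.25p_{Vidio}.
Similarly p_{Vidio} = 71 + 0.25p_{Streamly}.
Solving the two reaction functions simultaneously: (1 − (0.25)(0.25))p_{Streamly} = 67 + 0.25·71, so 0.9375p_{Streamly} = 84.75 and p_{Streamly} = 90.4.
Then p_{Vidio} = 71 + 0.25·90.4 = 93.6.
q_{Streamly} = 226 − 2·90.4 + 93.6 = 138.8.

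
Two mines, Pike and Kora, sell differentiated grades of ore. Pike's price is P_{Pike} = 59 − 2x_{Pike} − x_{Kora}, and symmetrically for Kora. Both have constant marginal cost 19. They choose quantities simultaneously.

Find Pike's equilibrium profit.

128

Mine Pike's profit: π = x_{Pike}(59 − 2x_{Pike} − x_{Kora}) − 19x_{Pike}.
∂π/∂x_{Pike} = 40 − 4x_{Pike} − x_{Kora} = 0 ⇒ x_{Pike} = 10 − 0.25x_{Kora}.
The game is symmetric, so in equilibrium x_{Kora} = x_{Pike}: the reaction function gives 1.25x_{Pike} = 10, hence x_{Pike} = 8.
P_{Pike} = 59 − 2·8 − 8 = 35.
Profit = (35 − 19)·8 = 128.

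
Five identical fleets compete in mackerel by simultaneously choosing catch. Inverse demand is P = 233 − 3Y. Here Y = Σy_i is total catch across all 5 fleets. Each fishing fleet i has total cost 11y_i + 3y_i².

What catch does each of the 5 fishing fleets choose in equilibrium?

A representative fishing fleet's profit is π_i = y_i(233 − 3Y) − 11y_i − 3y_i², with Y = y_i + Σ_{j≠i} y_j.
First-order condition: 222 − 12y_i − 3Σ_{j≠i} y_j = 0.
Imposing symmetry (y_j = y for all j) turns Σ_{j≠i} y_j into 4y, so 222 = 24y and y = 9.25.

9.25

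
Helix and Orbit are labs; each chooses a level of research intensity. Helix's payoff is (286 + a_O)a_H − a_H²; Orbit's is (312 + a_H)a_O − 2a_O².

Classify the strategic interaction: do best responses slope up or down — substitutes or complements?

Expanding Helix's payoff: 286a_H + a_Oa_H − a_H².
∂π/∂a_H = 286 + a_O − 2a_H = 0, so a_H = 143 + 0.5a_O.
The best-response slope da_H/da_O = 0.5 > 0: the reaction function is upward-sloping, so the choices are strategic complements.

strategic complements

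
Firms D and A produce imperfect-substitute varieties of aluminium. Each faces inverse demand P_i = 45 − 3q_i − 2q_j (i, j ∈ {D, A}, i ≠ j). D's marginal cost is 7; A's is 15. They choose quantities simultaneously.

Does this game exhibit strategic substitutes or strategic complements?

strategic substitutes

Firm D's profit: π = q_D(45 − 3q_D − 2q_A) − 7q_D.
∂π/∂q_D = 38 − 6q_D − 2q_A = 0 ⇒ q_D = 19/3 − (1/3)q_A.
The best-response slope dq_D/dq_A = −1/3 < 0: the reaction function is downward-sloping, so the choices are strategic substitutes.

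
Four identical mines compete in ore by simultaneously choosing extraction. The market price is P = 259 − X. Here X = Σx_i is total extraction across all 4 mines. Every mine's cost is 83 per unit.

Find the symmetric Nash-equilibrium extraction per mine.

35.2

A representative mine's profit is π_i = x_i(259 − X) − 83x_i, with X = x_i + Σ_{j≠i} x_j.
First-order condition: 176 − 2x_i − Σ_{j≠i} x_j = 0.
Imposing symmetry (x_j = x for all j) turns Σ_{j≠i} x_j into 3x, so 176 = 5x and x = 35.2.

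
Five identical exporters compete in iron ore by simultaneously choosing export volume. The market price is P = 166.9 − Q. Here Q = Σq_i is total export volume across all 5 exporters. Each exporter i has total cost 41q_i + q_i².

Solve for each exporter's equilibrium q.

A representative exporter's profit is π_i = q_i(166.9 − Q) − 41q_i − q_i², with Q = q_i + Σ_{j≠i} q_j.
First-order condition: 125.9 − 4q_i − Σ_{j≠i} q_j = 0.
Imposing symmetry (q_j = q for all j) turns Σ_{j≠i} q_j into 4q, so 125.9 = 8q and q = 15.7375.

15.7375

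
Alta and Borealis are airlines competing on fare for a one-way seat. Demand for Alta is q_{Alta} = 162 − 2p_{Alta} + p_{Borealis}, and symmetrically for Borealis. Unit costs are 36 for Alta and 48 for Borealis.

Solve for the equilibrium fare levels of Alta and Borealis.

79.6, 84.4

Alta's profit: π = (p_{Alta} − 36)(162 − 2p_{Alta} + p_{Borealis}).
∂π/∂p_{Alta} = 234 − 4p_{Alta} + p_{Borealis} = 0 ⇒ p_{Alta} = 58.5 + 0.25p_{Borealis}.
Similarly p_{Borealis} = 64.5 + 0.25p_{Alta}.
Substituting the second reaction function into the first: p_{Alta} = 58.5 + 0.25(64.5 + 0.25p_{Alta}), which gives 0.9375p_{Alta} = 74.625 ⇒ p_{Alta} = 79.6.
Then p_{Borealis} = 64.5 + 0.25·79.6 = 84.4.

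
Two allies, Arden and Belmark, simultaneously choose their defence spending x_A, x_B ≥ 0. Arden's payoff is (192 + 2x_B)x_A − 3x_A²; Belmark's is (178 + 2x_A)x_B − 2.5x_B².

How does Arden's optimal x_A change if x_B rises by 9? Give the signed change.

Expanding Arden's payoff: 192x_A + 2x_Bx_A − 3x_A².
∂π/∂x_A = 192 + 2x_B − 6x_A = 0, so x_A = 32 + (1/3)x_B.
The reaction-function slope is 1/3, so a 9-unit rise in x_B moves x_A by 1/3 × 9 = 3. Arden's best response rises — the actions are strategic complements.

3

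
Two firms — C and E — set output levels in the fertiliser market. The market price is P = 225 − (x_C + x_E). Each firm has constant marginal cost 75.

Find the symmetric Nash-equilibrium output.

50

Firm C's profit: π = x_C(225 − (x_C + x_E)) − 75x_C.
∂π/∂x_C = 150 − 2x_C − x_E = 0, so x_C = 75 − 0.5x_E.
The game is symmetric, so in equilibrium x_E = x_C: the reaction function gives 1.5x_C = 75, hence x_C = 50.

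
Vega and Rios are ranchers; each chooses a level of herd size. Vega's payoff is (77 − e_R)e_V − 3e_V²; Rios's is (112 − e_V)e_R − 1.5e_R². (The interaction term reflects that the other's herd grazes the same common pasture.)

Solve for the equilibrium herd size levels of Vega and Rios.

7, 35

Expanding Vega's payoff: 77e_V − e_Re_V − 3e_V².
∂π/∂e_V = 77 − e_R − 6e_V = 0, so e_V = 77/6 − (1/6)e_R.
Likewise for Rios: e_R = 112/3 − (1/3)e_V.
Solving the two reaction functions simultaneously: (1 − (−1/6)(−1/3))e_V = 77/6 − (1/6)·(112/3), so (17/18)e_V = 119/18 and e_V = 7.
Then e_R = 112/3 − (1/3)·7 = 35.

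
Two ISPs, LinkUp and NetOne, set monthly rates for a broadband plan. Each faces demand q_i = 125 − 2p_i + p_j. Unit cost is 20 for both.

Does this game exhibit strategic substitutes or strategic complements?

strategic complements

LinkUp's profit: π = (p_{LinkUp} − 20)(125 − 2p_{LinkUp} + p_{NetOne}).
∂π/∂p_{LinkUp} = 165 − 4p_{LinkUp} + p_{NetOne} = 0 ⇒ p_{LinkUp} = 41.25 + 0.25p_{NetOne}.
The best-response slope dp_{LinkUp}/dp_{NetOne} = 0.25 > 0: the reaction function is upward-sloping, so the choices are strategic complements.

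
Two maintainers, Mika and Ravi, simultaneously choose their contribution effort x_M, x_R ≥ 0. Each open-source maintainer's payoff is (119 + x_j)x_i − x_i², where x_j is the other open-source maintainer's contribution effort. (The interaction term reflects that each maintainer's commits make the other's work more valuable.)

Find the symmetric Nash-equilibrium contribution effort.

119

Mika's payoff is (119 + x_R)x_M − x_M².
∂π/∂x_M = 119 + x_R − 2x_M = 0, so x_M = 59.5 + 0.5x_R.
By symmetry x_R = x_M; substituting into the reaction function, 0.5x_M = 59.5 and x_M = 119.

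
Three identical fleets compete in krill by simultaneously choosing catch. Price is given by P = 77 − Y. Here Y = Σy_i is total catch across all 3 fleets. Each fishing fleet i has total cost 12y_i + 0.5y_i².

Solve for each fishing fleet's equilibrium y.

A representative fishing fleet's profit is π_i = y_i(77 − Y) − 12y_i − 0.5y_i², with Y = y_i + Σ_{j≠i} y_j.
First-order condition: 65 − 3y_i − Σ_{j≠i} y_j = 0.
Imposing symmetry (y_j = y for all j) turns Σ_{j≠i} y_j into 2y, so 65 = 5y and y = 13.

13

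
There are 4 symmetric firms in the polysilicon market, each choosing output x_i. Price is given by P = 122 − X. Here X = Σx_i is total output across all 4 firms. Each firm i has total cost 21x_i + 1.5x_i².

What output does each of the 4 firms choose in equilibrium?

A representative firm's profit is π_i = x_i(122 − X) − 21x_i − 1.5x_i², with X = x_i + Σ_{j≠i} x_j.
First-order condition: 101 − 5x_i − Σ_{j≠i} x_j = 0.
Imposing symmetry (x_j = x for all j) turns Σ_{j≠i} x_j into 3x, so 101 = 8x and x = 12.625.

12.625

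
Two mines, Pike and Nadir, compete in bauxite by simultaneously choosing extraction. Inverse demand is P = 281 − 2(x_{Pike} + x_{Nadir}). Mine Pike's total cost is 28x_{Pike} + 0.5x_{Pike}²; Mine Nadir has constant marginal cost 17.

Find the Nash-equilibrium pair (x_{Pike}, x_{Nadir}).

30.25, 50.875

Mine Pike's profit: π = x_{Pike}(281 − 2(x_{Pike} + x_{Nadir})) − 28x_{Pike} − 0.5x_{Pike}².
∂π/∂x_{Pike} = 253 − 5x_{Pike} − 2x_{Nadir} = 0, so x_{Pike} = 50.6 − 0.4x_{Nadir}.
For Nadir: ∂π/∂x_{Nadir} = 264 − 4x_{Nadir} − 2x_{Pike} = 0 ⇒ x_{Nadir} = 66 − 0.5x_{Pike}.
Plugging x_{Nadir} into Pike's best response: x_{Pike} = 50.6 − 0.4(66 − 0.5x_{Pike}) ⇒ 0.8x_{Pike} = 24.2, so x_{Pike} = 30.25.
Then x_{Nadir} = 66 − 0.5·30.25 = 50.875.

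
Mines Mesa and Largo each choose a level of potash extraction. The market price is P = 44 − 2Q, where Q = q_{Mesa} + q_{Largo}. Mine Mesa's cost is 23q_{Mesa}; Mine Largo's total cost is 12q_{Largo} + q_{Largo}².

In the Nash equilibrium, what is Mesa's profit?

Mine Mesa's profit: π = q_{Mesa}(44 − 2(q_{Mesa} + q_{Largo})) − 23q_{Mesa}.
∂π/∂q_{Mesa} = 21 − 4q_{Mesa} − 2q_{Largo} = 0, so q_{Mesa} = 5.25 − 0.5q_{Largo}.
For Largo: ∂π/∂q_{Largo} = 32 − 6q_{Largo} − 2q_{Mesa} = 0 ⇒ q_{Largo} = 16/3 − (1/3)q_{Mesa}.
Solving the two reaction functions simultaneously: (1 − (−0.5)(−1/3))q_{Mesa} = 5.25 − 0.5·(16/3), so (5/6)q_{Mesa} = 31/12 and q_{Mesa} = 3.1.
Then q_{Largo} = 16/3 − (1/3)·3.1 = 4.3.
Price P = 44 − 2·7.4 = 29.2.
Mesa's profit: (29.2 − 23)·3.1 = 19.22.

19.22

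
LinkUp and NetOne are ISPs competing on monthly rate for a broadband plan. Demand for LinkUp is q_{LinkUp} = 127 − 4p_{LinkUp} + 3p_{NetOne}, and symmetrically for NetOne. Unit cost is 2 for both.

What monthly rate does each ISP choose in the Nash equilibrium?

LinkUp's profit: π = (p_{LinkUp} − 2)(127 − 4p_{LinkUp} + 3p_{NetOne}).
∂π/∂p_{LinkUp} = 135 − 8p_{LinkUp} + 3p_{NetOne} = 0 ⇒ p_{LinkUp} = 16.875 + 0.375p_{NetOne}.
By symmetry p_{NetOne} = p_{LinkUp}; substituting into the reaction function, 0.625p_{LinkUp} = 16.875 and p_{LinkUp} = 27.

27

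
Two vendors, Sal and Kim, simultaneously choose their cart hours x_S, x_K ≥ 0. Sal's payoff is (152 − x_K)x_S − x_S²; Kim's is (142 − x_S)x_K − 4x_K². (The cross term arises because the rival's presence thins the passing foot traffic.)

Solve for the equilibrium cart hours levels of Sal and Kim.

Expanding Sal's payoff: 152x_S − x_Kx_S − x_S².
∂π/∂x_S = 152 − x_K − 2x_S = 0, so x_S = 76 − 0.5x_K.
Likewise for Kim: x_K = 17.75 − 0.125x_S.
Plugging x_K into Sal's best response: x_S = 76 − 0.5(17.75 − 0.125x_S) ⇒ 0.9375x_S = 67.125, so x_S = 71.6.
Then x_K = 17.75 − 0.125·71.6 = 8.8.

71.6, 8.8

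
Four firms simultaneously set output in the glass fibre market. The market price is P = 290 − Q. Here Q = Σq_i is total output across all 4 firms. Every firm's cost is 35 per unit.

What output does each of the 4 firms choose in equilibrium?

51

A representative firm's profit is π_i = q_i(290 − Q) − 35q_i, with Q = q_i + Σ_{j≠i} q_j.
First-order condition: 255 − 2q_i − Σ_{j≠i} q_j = 0.
With identical firms, set every q_j = q: then 255 − 2q − 3q = 0, i.e. q = 255/5 = 51.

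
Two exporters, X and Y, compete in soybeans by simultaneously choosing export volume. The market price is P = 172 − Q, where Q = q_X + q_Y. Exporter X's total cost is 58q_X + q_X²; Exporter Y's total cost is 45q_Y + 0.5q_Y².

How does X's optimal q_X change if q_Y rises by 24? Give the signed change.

Exporter X's profit: π = q_X(172 − (q_X + q_Y)) − 58q_X − q_X².
∂π/∂q_X = 114 − 4q_X − q_Y = 0, so q_X = 28.5 − 0.25q_Y.
The reaction-function slope is −0.25, so a 24-unit rise in q_Y moves q_X by −0.25 × 24 = −6. X's best response falls — the actions are strategic substitutes.

-6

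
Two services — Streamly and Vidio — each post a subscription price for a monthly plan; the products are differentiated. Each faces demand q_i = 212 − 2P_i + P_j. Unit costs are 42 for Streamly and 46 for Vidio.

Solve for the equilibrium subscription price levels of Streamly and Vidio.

Streamly's profit: π = (P_{Streamly} − 42)(212 − 2P_{Streamly} + P_{Vidio}).
∂π/∂P_{Streamly} = 296 − 4P_{Streamly} + P_{Vidio} = 0 ⇒ P_{Streamly} = 74 + 0.25P_{Vidio}.
Similarly P_{Vidio} = 76 + 0.25P_{Streamly}.
Solving the two reaction functions simultaneously: (1 − (0.25)(0.25))P_{Streamly} = 74 + 0.25·76, so 0.9375P_{Streamly} = 93 and P_{Streamly} = 99.2.
Then P_{Vidio} = 76 + 0.25·99.2 = 100.8.

99.2, 100.8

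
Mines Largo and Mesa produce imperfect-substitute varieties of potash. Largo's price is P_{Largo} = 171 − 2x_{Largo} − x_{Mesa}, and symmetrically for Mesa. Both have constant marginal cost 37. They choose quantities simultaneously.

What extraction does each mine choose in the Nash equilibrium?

26.8

Mine Largo's profit: π = x_{Largo}(171 − 2x_{Largo} − x_{Mesa}) − 37x_{Largo}.
∂π/∂x_{Largo} = 134 − 4x_{Largo} − x_{Mesa} = 0 ⇒ x_{Largo} = 33.5 − 0.25x_{Mesa}.
By symmetry x_{Mesa} = x_{Largo}; substituting into the reaction function, 1.25x_{Largo} = 33.5 and x_{Largo} = 26.8.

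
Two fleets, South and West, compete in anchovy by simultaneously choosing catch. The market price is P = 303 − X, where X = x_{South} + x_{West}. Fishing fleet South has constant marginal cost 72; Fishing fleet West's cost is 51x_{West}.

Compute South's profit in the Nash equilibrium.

Fishing fleet South's profit: π = x_{South}(303 − (x_{South} + x_{West})) − 72x_{South}.
∂π/∂x_{South} = 231 − 2x_{South} − x_{West} = 0, so x_{South} = 115.5 − 0.5x_{West}.
By the same steps for West: x_{West} = 126 − 0.5x_{South}.
Plugging x_{West} into South's best response: x_{South} = 115.5 − 0.5(126 − 0.5x_{South}) ⇒ 0.75x_{South} = 52.5, so x_{South} = 70.
Then x_{West} = 126 − 0.5·70 = 91.
Price P = 303 − 161 = 142.
South's profit: (142 − 72)·70 = 4900.

4900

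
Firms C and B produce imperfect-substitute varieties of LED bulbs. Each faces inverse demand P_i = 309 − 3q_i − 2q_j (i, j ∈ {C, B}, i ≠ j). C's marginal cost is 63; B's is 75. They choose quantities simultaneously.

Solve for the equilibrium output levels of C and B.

Firm C's profit: π = q_C(309 − 3q_C − 2q_B) − 63q_C.
∂π/∂q_C = 246 − 6q_C − 2q_B = 0 ⇒ q_C = 41 − (1/3)q_B.
Similarly q_B = 39 − (1/3)q_C.
Plugging q_B into C's best response: q_C = 41 − (1/3)(39 − (1/3)q_C) ⇒ (8/9)q_C = 28, so q_C = 31.5.
Then q_B = 39 − (1/3)·31.5 = 28.5.

31.5, 28.5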